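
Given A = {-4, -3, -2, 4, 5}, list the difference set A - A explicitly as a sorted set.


A - A = {a - a' : a, a' ∈ A}.
Compute a - a' for each ordered pair (a, a'):
a = -4: -4--4=0, -4--3=-1, -4--2=-2, -4-4=-8, -4-5=-9
a = -3: -3--4=1, -3--3=0, -3--2=-1, -3-4=-7, -3-5=-8
a = -2: -2--4=2, -2--3=1, -2--2=0, -2-4=-6, -2-5=-7
a = 4: 4--4=8, 4--3=7, 4--2=6, 4-4=0, 4-5=-1
a = 5: 5--4=9, 5--3=8, 5--2=7, 5-4=1, 5-5=0
Collecting distinct values (and noting 0 appears from a-a):
A - A = {-9, -8, -7, -6, -2, -1, 0, 1, 2, 6, 7, 8, 9}
|A - A| = 13

A - A = {-9, -8, -7, -6, -2, -1, 0, 1, 2, 6, 7, 8, 9}


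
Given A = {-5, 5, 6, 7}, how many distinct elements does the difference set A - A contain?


A - A = {a - a' : a, a' ∈ A}; |A| = 4.
Bounds: 2|A|-1 ≤ |A - A| ≤ |A|² - |A| + 1, i.e. 7 ≤ |A - A| ≤ 13.
Note: 0 ∈ A - A always (from a - a). The set is symmetric: if d ∈ A - A then -d ∈ A - A.
Enumerate nonzero differences d = a - a' with a > a' (then include -d):
Positive differences: {1, 2, 10, 11, 12}
Full difference set: {0} ∪ (positive diffs) ∪ (negative diffs).
|A - A| = 1 + 2·5 = 11 (matches direct enumeration: 11).

|A - A| = 11


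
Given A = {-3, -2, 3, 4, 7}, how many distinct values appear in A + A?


A + A = {a + a' : a, a' ∈ A}; |A| = 5.
General bounds: 2|A| - 1 ≤ |A + A| ≤ |A|(|A|+1)/2, i.e. 9 ≤ |A + A| ≤ 15.
Lower bound 2|A|-1 is attained iff A is an arithmetic progression.
Enumerate sums a + a' for a ≤ a' (symmetric, so this suffices):
a = -3: -3+-3=-6, -3+-2=-5, -3+3=0, -3+4=1, -3+7=4
a = -2: -2+-2=-4, -2+3=1, -2+4=2, -2+7=5
a = 3: 3+3=6, 3+4=7, 3+7=10
a = 4: 4+4=8, 4+7=11
a = 7: 7+7=14
Distinct sums: {-6, -5, -4, 0, 1, 2, 4, 5, 6, 7, 8, 10, 11, 14}
|A + A| = 14

|A + A| = 14


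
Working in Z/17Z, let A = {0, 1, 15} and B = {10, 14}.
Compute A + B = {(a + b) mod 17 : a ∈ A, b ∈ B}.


Work in Z/17Z: reduce every sum a + b modulo 17.
Enumerate all 6 pairs:
a = 0: 0+10=10, 0+14=14
a = 1: 1+10=11, 1+14=15
a = 15: 15+10=8, 15+14=12
Distinct residues collected: {8, 10, 11, 12, 14, 15}
|A + B| = 6 (out of 17 total residues).

A + B = {8, 10, 11, 12, 14, 15}


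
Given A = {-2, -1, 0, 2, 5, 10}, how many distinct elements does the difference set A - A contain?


A - A = {a - a' : a, a' ∈ A}; |A| = 6.
Bounds: 2|A|-1 ≤ |A - A| ≤ |A|² - |A| + 1, i.e. 11 ≤ |A - A| ≤ 31.
Note: 0 ∈ A - A always (from a - a). The set is symmetric: if d ∈ A - A then -d ∈ A - A.
Enumerate nonzero differences d = a - a' with a > a' (then include -d):
Positive differences: {1, 2, 3, 4, 5, 6, 7, 8, 10, 11, 12}
Full difference set: {0} ∪ (positive diffs) ∪ (negative diffs).
|A - A| = 1 + 2·11 = 23 (matches direct enumeration: 23).

|A - A| = 23


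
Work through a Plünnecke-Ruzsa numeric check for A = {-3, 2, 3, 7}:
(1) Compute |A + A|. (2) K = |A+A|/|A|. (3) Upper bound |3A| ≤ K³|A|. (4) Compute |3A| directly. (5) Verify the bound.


|A| = 4.
Step 1: Compute A + A by enumerating all 16 pairs.
A + A = {-6, -1, 0, 4, 5, 6, 9, 10, 14}, so |A + A| = 9.
Step 2: Doubling constant K = |A + A|/|A| = 9/4 = 9/4 ≈ 2.2500.
Step 3: Plünnecke-Ruzsa gives |3A| ≤ K³·|A| = (2.2500)³ · 4 ≈ 45.5625.
Step 4: Compute 3A = A + A + A directly by enumerating all triples (a,b,c) ∈ A³; |3A| = 16.
Step 5: Check 16 ≤ 45.5625? Yes ✓.

K = 9/4, Plünnecke-Ruzsa bound K³|A| ≈ 45.5625, |3A| = 16, inequality holds.


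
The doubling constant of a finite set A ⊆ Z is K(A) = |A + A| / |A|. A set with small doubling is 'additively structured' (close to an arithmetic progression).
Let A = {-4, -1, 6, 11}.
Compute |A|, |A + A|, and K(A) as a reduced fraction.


|A| = 4.
Compute A + A by enumerating all 16 pairs.
A + A = {-8, -5, -2, 2, 5, 7, 10, 12, 17, 22}, so |A + A| = 10.
K = |A + A| / |A| = 10/4 = 5/2 ≈ 2.5000.
Reference: AP of size 4 gives K = 7/4 ≈ 1.7500; a fully generic set of size 4 gives K ≈ 2.5000.

|A| = 4, |A + A| = 10, K = 10/4 = 5/2.


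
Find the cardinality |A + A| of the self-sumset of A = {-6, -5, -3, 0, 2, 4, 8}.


A + A = {a + a' : a, a' ∈ A}; |A| = 7.
General bounds: 2|A| - 1 ≤ |A + A| ≤ |A|(|A|+1)/2, i.e. 13 ≤ |A + A| ≤ 28.
Lower bound 2|A|-1 is attained iff A is an arithmetic progression.
Enumerate sums a + a' for a ≤ a' (symmetric, so this suffices):
a = -6: -6+-6=-12, -6+-5=-11, -6+-3=-9, -6+0=-6, -6+2=-4, -6+4=-2, -6+8=2
a = -5: -5+-5=-10, -5+-3=-8, -5+0=-5, -5+2=-3, -5+4=-1, -5+8=3
a = -3: -3+-3=-6, -3+0=-3, -3+2=-1, -3+4=1, -3+8=5
a = 0: 0+0=0, 0+2=2, 0+4=4, 0+8=8
a = 2: 2+2=4, 2+4=6, 2+8=10
a = 4: 4+4=8, 4+8=12
a = 8: 8+8=16
Distinct sums: {-12, -11, -10, -9, -8, -6, -5, -4, -3, -2, -1, 0, 1, 2, 3, 4, 5, 6, 8, 10, 12, 16}
|A + A| = 22

|A + A| = 22


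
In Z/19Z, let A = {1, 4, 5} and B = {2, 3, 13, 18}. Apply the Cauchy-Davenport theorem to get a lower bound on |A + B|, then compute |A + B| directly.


Cauchy-Davenport: |A + B| ≥ min(p, |A| + |B| - 1) for A, B nonempty in Z/pZ.
|A| = 3, |B| = 4, p = 19.
CD lower bound = min(19, 3 + 4 - 1) = min(19, 6) = 6.
Compute A + B mod 19 directly:
a = 1: 1+2=3, 1+3=4, 1+13=14, 1+18=0
a = 4: 4+2=6, 4+3=7, 4+13=17, 4+18=3
a = 5: 5+2=7, 5+3=8, 5+13=18, 5+18=4
A + B = {0, 3, 4, 6, 7, 8, 14, 17, 18}, so |A + B| = 9.
Verify: 9 ≥ 6? Yes ✓.

CD lower bound = 6, actual |A + B| = 9.


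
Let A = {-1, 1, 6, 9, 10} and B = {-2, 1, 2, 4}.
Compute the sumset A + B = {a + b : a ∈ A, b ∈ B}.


A + B = {a + b : a ∈ A, b ∈ B}.
Enumerate all |A|·|B| = 5·4 = 20 pairs (a, b) and collect distinct sums.
a = -1: -1+-2=-3, -1+1=0, -1+2=1, -1+4=3
a = 1: 1+-2=-1, 1+1=2, 1+2=3, 1+4=5
a = 6: 6+-2=4, 6+1=7, 6+2=8, 6+4=10
a = 9: 9+-2=7, 9+1=10, 9+2=11, 9+4=13
a = 10: 10+-2=8, 10+1=11, 10+2=12, 10+4=14
Collecting distinct sums: A + B = {-3, -1, 0, 1, 2, 3, 4, 5, 7, 8, 10, 11, 12, 13, 14}
|A + B| = 15

A + B = {-3, -1, 0, 1, 2, 3, 4, 5, 7, 8, 10, 11, 12, 13, 14}


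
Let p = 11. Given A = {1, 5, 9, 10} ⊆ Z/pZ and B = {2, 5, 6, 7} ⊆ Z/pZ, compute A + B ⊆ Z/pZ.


Work in Z/11Z: reduce every sum a + b modulo 11.
Enumerate all 16 pairs:
a = 1: 1+2=3, 1+5=6, 1+6=7, 1+7=8
a = 5: 5+2=7, 5+5=10, 5+6=0, 5+7=1
a = 9: 9+2=0, 9+5=3, 9+6=4, 9+7=5
a = 10: 10+2=1, 10+5=4, 10+6=5, 10+7=6
Distinct residues collected: {0, 1, 3, 4, 5, 6, 7, 8, 10}
|A + B| = 9 (out of 11 total residues).

A + B = {0, 1, 3, 4, 5, 6, 7, 8, 10}


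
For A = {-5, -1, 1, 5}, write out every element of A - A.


A - A = {a - a' : a, a' ∈ A}.
Compute a - a' for each ordered pair (a, a'):
a = -5: -5--5=0, -5--1=-4, -5-1=-6, -5-5=-10
a = -1: -1--5=4, -1--1=0, -1-1=-2, -1-5=-6
a = 1: 1--5=6, 1--1=2, 1-1=0, 1-5=-4
a = 5: 5--5=10, 5--1=6, 5-1=4, 5-5=0
Collecting distinct values (and noting 0 appears from a-a):
A - A = {-10, -6, -4, -2, 0, 2, 4, 6, 10}
|A - A| = 9

A - A = {-10, -6, -4, -2, 0, 2, 4, 6, 10}


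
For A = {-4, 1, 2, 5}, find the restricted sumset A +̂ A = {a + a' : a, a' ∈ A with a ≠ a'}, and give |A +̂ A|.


Restricted sumset: A +̂ A = {a + a' : a ∈ A, a' ∈ A, a ≠ a'}.
Equivalently, take A + A and drop any sum 2a that is achievable ONLY as a + a for a ∈ A (i.e. sums representable only with equal summands).
Enumerate pairs (a, a') with a < a' (symmetric, so each unordered pair gives one sum; this covers all a ≠ a'):
  -4 + 1 = -3
  -4 + 2 = -2
  -4 + 5 = 1
  1 + 2 = 3
  1 + 5 = 6
  2 + 5 = 7
Collected distinct sums: {-3, -2, 1, 3, 6, 7}
|A +̂ A| = 6
(Reference bound: |A +̂ A| ≥ 2|A| - 3 for |A| ≥ 2, with |A| = 4 giving ≥ 5.)

|A +̂ A| = 6


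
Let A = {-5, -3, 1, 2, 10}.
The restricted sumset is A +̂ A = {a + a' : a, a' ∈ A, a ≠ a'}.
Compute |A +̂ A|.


Restricted sumset: A +̂ A = {a + a' : a ∈ A, a' ∈ A, a ≠ a'}.
Equivalently, take A + A and drop any sum 2a that is achievable ONLY as a + a for a ∈ A (i.e. sums representable only with equal summands).
Enumerate pairs (a, a') with a < a' (symmetric, so each unordered pair gives one sum; this covers all a ≠ a'):
  -5 + -3 = -8
  -5 + 1 = -4
  -5 + 2 = -3
  -5 + 10 = 5
  -3 + 1 = -2
  -3 + 2 = -1
  -3 + 10 = 7
  1 + 2 = 3
  1 + 10 = 11
  2 + 10 = 12
Collected distinct sums: {-8, -4, -3, -2, -1, 3, 5, 7, 11, 12}
|A +̂ A| = 10
(Reference bound: |A +̂ A| ≥ 2|A| - 3 for |A| ≥ 2, with |A| = 5 giving ≥ 7.)

|A +̂ A| = 10


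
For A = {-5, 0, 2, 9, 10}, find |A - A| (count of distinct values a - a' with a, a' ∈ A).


A - A = {a - a' : a, a' ∈ A}; |A| = 5.
Bounds: 2|A|-1 ≤ |A - A| ≤ |A|² - |A| + 1, i.e. 9 ≤ |A - A| ≤ 21.
Note: 0 ∈ A - A always (from a - a). The set is symmetric: if d ∈ A - A then -d ∈ A - A.
Enumerate nonzero differences d = a - a' with a > a' (then include -d):
Positive differences: {1, 2, 5, 7, 8, 9, 10, 14, 15}
Full difference set: {0} ∪ (positive diffs) ∪ (negative diffs).
|A - A| = 1 + 2·9 = 19 (matches direct enumeration: 19).

|A - A| = 19


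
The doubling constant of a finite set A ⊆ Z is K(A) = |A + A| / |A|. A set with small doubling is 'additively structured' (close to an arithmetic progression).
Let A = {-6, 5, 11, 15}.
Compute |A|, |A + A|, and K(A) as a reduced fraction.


|A| = 4.
Compute A + A by enumerating all 16 pairs.
A + A = {-12, -1, 5, 9, 10, 16, 20, 22, 26, 30}, so |A + A| = 10.
K = |A + A| / |A| = 10/4 = 5/2 ≈ 2.5000.
Reference: AP of size 4 gives K = 7/4 ≈ 1.7500; a fully generic set of size 4 gives K ≈ 2.5000.

|A| = 4, |A + A| = 10, K = 10/4 = 5/2.


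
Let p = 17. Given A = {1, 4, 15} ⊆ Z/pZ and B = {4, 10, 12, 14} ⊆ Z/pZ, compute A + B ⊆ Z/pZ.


Work in Z/17Z: reduce every sum a + b modulo 17.
Enumerate all 12 pairs:
a = 1: 1+4=5, 1+10=11, 1+12=13, 1+14=15
a = 4: 4+4=8, 4+10=14, 4+12=16, 4+14=1
a = 15: 15+4=2, 15+10=8, 15+12=10, 15+14=12
Distinct residues collected: {1, 2, 5, 8, 10, 11, 12, 13, 14, 15, 16}
|A + B| = 11 (out of 17 total residues).

A + B = {1, 2, 5, 8, 10, 11, 12, 13, 14, 15, 16}


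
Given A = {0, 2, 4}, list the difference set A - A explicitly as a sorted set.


A - A = {a - a' : a, a' ∈ A}.
Compute a - a' for each ordered pair (a, a'):
a = 0: 0-0=0, 0-2=-2, 0-4=-4
a = 2: 2-0=2, 2-2=0, 2-4=-2
a = 4: 4-0=4, 4-2=2, 4-4=0
Collecting distinct values (and noting 0 appears from a-a):
A - A = {-4, -2, 0, 2, 4}
|A - A| = 5

A - A = {-4, -2, 0, 2, 4}


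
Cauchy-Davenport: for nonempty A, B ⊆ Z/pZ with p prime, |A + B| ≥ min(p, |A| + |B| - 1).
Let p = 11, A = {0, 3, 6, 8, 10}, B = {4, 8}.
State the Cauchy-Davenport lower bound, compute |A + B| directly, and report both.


Cauchy-Davenport: |A + B| ≥ min(p, |A| + |B| - 1) for A, B nonempty in Z/pZ.
|A| = 5, |B| = 2, p = 11.
CD lower bound = min(11, 5 + 2 - 1) = min(11, 6) = 6.
Compute A + B mod 11 directly:
a = 0: 0+4=4, 0+8=8
a = 3: 3+4=7, 3+8=0
a = 6: 6+4=10, 6+8=3
a = 8: 8+4=1, 8+8=5
a = 10: 10+4=3, 10+8=7
A + B = {0, 1, 3, 4, 5, 7, 8, 10}, so |A + B| = 8.
Verify: 8 ≥ 6? Yes ✓.

CD lower bound = 6, actual |A + B| = 8.


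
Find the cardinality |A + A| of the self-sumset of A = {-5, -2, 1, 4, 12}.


A + A = {a + a' : a, a' ∈ A}; |A| = 5.
General bounds: 2|A| - 1 ≤ |A + A| ≤ |A|(|A|+1)/2, i.e. 9 ≤ |A + A| ≤ 15.
Lower bound 2|A|-1 is attained iff A is an arithmetic progression.
Enumerate sums a + a' for a ≤ a' (symmetric, so this suffices):
a = -5: -5+-5=-10, -5+-2=-7, -5+1=-4, -5+4=-1, -5+12=7
a = -2: -2+-2=-4, -2+1=-1, -2+4=2, -2+12=10
a = 1: 1+1=2, 1+4=5, 1+12=13
a = 4: 4+4=8, 4+12=16
a = 12: 12+12=24
Distinct sums: {-10, -7, -4, -1, 2, 5, 7, 8, 10, 13, 16, 24}
|A + A| = 12

|A + A| = 12


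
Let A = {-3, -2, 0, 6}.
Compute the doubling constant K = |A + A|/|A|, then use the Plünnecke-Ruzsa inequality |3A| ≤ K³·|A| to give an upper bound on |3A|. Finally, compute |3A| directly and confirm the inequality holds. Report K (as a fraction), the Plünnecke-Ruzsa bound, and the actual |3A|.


|A| = 4.
Step 1: Compute A + A by enumerating all 16 pairs.
A + A = {-6, -5, -4, -3, -2, 0, 3, 4, 6, 12}, so |A + A| = 10.
Step 2: Doubling constant K = |A + A|/|A| = 10/4 = 10/4 ≈ 2.5000.
Step 3: Plünnecke-Ruzsa gives |3A| ≤ K³·|A| = (2.5000)³ · 4 ≈ 62.5000.
Step 4: Compute 3A = A + A + A directly by enumerating all triples (a,b,c) ∈ A³; |3A| = 18.
Step 5: Check 18 ≤ 62.5000? Yes ✓.

K = 10/4, Plünnecke-Ruzsa bound K³|A| ≈ 62.5000, |3A| = 18, inequality holds.


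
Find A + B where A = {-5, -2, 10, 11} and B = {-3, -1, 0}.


A + B = {a + b : a ∈ A, b ∈ B}.
Enumerate all |A|·|B| = 4·3 = 12 pairs (a, b) and collect distinct sums.
a = -5: -5+-3=-8, -5+-1=-6, -5+0=-5
a = -2: -2+-3=-5, -2+-1=-3, -2+0=-2
a = 10: 10+-3=7, 10+-1=9, 10+0=10
a = 11: 11+-3=8, 11+-1=10, 11+0=11
Collecting distinct sums: A + B = {-8, -6, -5, -3, -2, 7, 8, 9, 10, 11}
|A + B| = 10

A + B = {-8, -6, -5, -3, -2, 7, 8, 9, 10, 11}


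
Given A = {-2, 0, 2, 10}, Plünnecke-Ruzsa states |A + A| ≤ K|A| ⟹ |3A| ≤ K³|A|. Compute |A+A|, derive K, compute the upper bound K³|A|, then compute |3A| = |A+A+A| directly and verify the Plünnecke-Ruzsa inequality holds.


|A| = 4.
Step 1: Compute A + A by enumerating all 16 pairs.
A + A = {-4, -2, 0, 2, 4, 8, 10, 12, 20}, so |A + A| = 9.
Step 2: Doubling constant K = |A + A|/|A| = 9/4 = 9/4 ≈ 2.2500.
Step 3: Plünnecke-Ruzsa gives |3A| ≤ K³·|A| = (2.2500)³ · 4 ≈ 45.5625.
Step 4: Compute 3A = A + A + A directly by enumerating all triples (a,b,c) ∈ A³; |3A| = 15.
Step 5: Check 15 ≤ 45.5625? Yes ✓.

K = 9/4, Plünnecke-Ruzsa bound K³|A| ≈ 45.5625, |3A| = 15, inequality holds.


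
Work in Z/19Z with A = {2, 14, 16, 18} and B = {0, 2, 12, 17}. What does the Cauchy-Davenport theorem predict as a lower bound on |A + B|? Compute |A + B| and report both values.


Cauchy-Davenport: |A + B| ≥ min(p, |A| + |B| - 1) for A, B nonempty in Z/pZ.
|A| = 4, |B| = 4, p = 19.
CD lower bound = min(19, 4 + 4 - 1) = min(19, 7) = 7.
Compute A + B mod 19 directly:
a = 2: 2+0=2, 2+2=4, 2+12=14, 2+17=0
a = 14: 14+0=14, 14+2=16, 14+12=7, 14+17=12
a = 16: 16+0=16, 16+2=18, 16+12=9, 16+17=14
a = 18: 18+0=18, 18+2=1, 18+12=11, 18+17=16
A + B = {0, 1, 2, 4, 7, 9, 11, 12, 14, 16, 18}, so |A + B| = 11.
Verify: 11 ≥ 7? Yes ✓.

CD lower bound = 7, actual |A + B| = 11.


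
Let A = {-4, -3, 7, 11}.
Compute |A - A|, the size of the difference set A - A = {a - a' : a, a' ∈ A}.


A - A = {a - a' : a, a' ∈ A}; |A| = 4.
Bounds: 2|A|-1 ≤ |A - A| ≤ |A|² - |A| + 1, i.e. 7 ≤ |A - A| ≤ 13.
Note: 0 ∈ A - A always (from a - a). The set is symmetric: if d ∈ A - A then -d ∈ A - A.
Enumerate nonzero differences d = a - a' with a > a' (then include -d):
Positive differences: {1, 4, 10, 11, 14, 15}
Full difference set: {0} ∪ (positive diffs) ∪ (negative diffs).
|A - A| = 1 + 2·6 = 13 (matches direct enumeration: 13).

|A - A| = 13


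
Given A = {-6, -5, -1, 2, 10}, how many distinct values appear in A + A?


A + A = {a + a' : a, a' ∈ A}; |A| = 5.
General bounds: 2|A| - 1 ≤ |A + A| ≤ |A|(|A|+1)/2, i.e. 9 ≤ |A + A| ≤ 15.
Lower bound 2|A|-1 is attained iff A is an arithmetic progression.
Enumerate sums a + a' for a ≤ a' (symmetric, so this suffices):
a = -6: -6+-6=-12, -6+-5=-11, -6+-1=-7, -6+2=-4, -6+10=4
a = -5: -5+-5=-10, -5+-1=-6, -5+2=-3, -5+10=5
a = -1: -1+-1=-2, -1+2=1, -1+10=9
a = 2: 2+2=4, 2+10=12
a = 10: 10+10=20
Distinct sums: {-12, -11, -10, -7, -6, -4, -3, -2, 1, 4, 5, 9, 12, 20}
|A + A| = 14

|A + A| = 14


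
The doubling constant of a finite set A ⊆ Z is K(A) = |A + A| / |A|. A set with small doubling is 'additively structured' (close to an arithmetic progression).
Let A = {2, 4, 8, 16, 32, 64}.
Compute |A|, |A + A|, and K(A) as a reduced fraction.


|A| = 6.
Compute A + A by enumerating all 36 pairs.
A + A = {4, 6, 8, 10, 12, 16, 18, 20, 24, 32, 34, 36, 40, 48, 64, 66, 68, 72, 80, 96, 128}, so |A + A| = 21.
K = |A + A| / |A| = 21/6 = 7/2 ≈ 3.5000.
Reference: AP of size 6 gives K = 11/6 ≈ 1.8333; a fully generic set of size 6 gives K ≈ 3.5000.

|A| = 6, |A + A| = 21, K = 21/6 = 7/2.


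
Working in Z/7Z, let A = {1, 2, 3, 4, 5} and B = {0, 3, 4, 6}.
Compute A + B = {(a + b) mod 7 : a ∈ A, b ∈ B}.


Work in Z/7Z: reduce every sum a + b modulo 7.
Enumerate all 20 pairs:
a = 1: 1+0=1, 1+3=4, 1+4=5, 1+6=0
a = 2: 2+0=2, 2+3=5, 2+4=6, 2+6=1
a = 3: 3+0=3, 3+3=6, 3+4=0, 3+6=2
a = 4: 4+0=4, 4+3=0, 4+4=1, 4+6=3
a = 5: 5+0=5, 5+3=1, 5+4=2, 5+6=4
Distinct residues collected: {0, 1, 2, 3, 4, 5, 6}
|A + B| = 7 (out of 7 total residues).

A + B = {0, 1, 2, 3, 4, 5, 6}


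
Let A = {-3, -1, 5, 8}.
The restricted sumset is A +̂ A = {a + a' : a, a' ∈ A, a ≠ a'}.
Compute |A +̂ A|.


Restricted sumset: A +̂ A = {a + a' : a ∈ A, a' ∈ A, a ≠ a'}.
Equivalently, take A + A and drop any sum 2a that is achievable ONLY as a + a for a ∈ A (i.e. sums representable only with equal summands).
Enumerate pairs (a, a') with a < a' (symmetric, so each unordered pair gives one sum; this covers all a ≠ a'):
  -3 + -1 = -4
  -3 + 5 = 2
  -3 + 8 = 5
  -1 + 5 = 4
  -1 + 8 = 7
  5 + 8 = 13
Collected distinct sums: {-4, 2, 4, 5, 7, 13}
|A +̂ A| = 6
(Reference bound: |A +̂ A| ≥ 2|A| - 3 for |A| ≥ 2, with |A| = 4 giving ≥ 5.)

|A +̂ A| = 6


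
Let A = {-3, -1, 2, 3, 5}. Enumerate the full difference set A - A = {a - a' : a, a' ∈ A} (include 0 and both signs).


A - A = {a - a' : a, a' ∈ A}.
Compute a - a' for each ordered pair (a, a'):
a = -3: -3--3=0, -3--1=-2, -3-2=-5, -3-3=-6, -3-5=-8
a = -1: -1--3=2, -1--1=0, -1-2=-3, -1-3=-4, -1-5=-6
a = 2: 2--3=5, 2--1=3, 2-2=0, 2-3=-1, 2-5=-3
a = 3: 3--3=6, 3--1=4, 3-2=1, 3-3=0, 3-5=-2
a = 5: 5--3=8, 5--1=6, 5-2=3, 5-3=2, 5-5=0
Collecting distinct values (and noting 0 appears from a-a):
A - A = {-8, -6, -5, -4, -3, -2, -1, 0, 1, 2, 3, 4, 5, 6, 8}
|A - A| = 15

A - A = {-8, -6, -5, -4, -3, -2, -1, 0, 1, 2, 3, 4, 5, 6, 8}


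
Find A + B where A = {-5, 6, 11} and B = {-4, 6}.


A + B = {a + b : a ∈ A, b ∈ B}.
Enumerate all |A|·|B| = 3·2 = 6 pairs (a, b) and collect distinct sums.
a = -5: -5+-4=-9, -5+6=1
a = 6: 6+-4=2, 6+6=12
a = 11: 11+-4=7, 11+6=17
Collecting distinct sums: A + B = {-9, 1, 2, 7, 12, 17}
|A + B| = 6

A + B = {-9, 1, 2, 7, 12, 17}


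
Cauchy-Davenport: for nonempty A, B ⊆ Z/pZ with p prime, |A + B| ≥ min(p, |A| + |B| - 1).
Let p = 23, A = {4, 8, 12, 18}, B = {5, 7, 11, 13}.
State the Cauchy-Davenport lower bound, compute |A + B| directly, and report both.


Cauchy-Davenport: |A + B| ≥ min(p, |A| + |B| - 1) for A, B nonempty in Z/pZ.
|A| = 4, |B| = 4, p = 23.
CD lower bound = min(23, 4 + 4 - 1) = min(23, 7) = 7.
Compute A + B mod 23 directly:
a = 4: 4+5=9, 4+7=11, 4+11=15, 4+13=17
a = 8: 8+5=13, 8+7=15, 8+11=19, 8+13=21
a = 12: 12+5=17, 12+7=19, 12+11=0, 12+13=2
a = 18: 18+5=0, 18+7=2, 18+11=6, 18+13=8
A + B = {0, 2, 6, 8, 9, 11, 13, 15, 17, 19, 21}, so |A + B| = 11.
Verify: 11 ≥ 7? Yes ✓.

CD lower bound = 7, actual |A + B| = 11.


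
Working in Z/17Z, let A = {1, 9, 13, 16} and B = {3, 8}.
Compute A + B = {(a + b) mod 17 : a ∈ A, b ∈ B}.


Work in Z/17Z: reduce every sum a + b modulo 17.
Enumerate all 8 pairs:
a = 1: 1+3=4, 1+8=9
a = 9: 9+3=12, 9+8=0
a = 13: 13+3=16, 13+8=4
a = 16: 16+3=2, 16+8=7
Distinct residues collected: {0, 2, 4, 7, 9, 12, 16}
|A + B| = 7 (out of 17 total residues).

A + B = {0, 2, 4, 7, 9, 12, 16}


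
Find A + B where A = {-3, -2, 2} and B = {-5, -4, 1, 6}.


A + B = {a + b : a ∈ A, b ∈ B}.
Enumerate all |A|·|B| = 3·4 = 12 pairs (a, b) and collect distinct sums.
a = -3: -3+-5=-8, -3+-4=-7, -3+1=-2, -3+6=3
a = -2: -2+-5=-7, -2+-4=-6, -2+1=-1, -2+6=4
a = 2: 2+-5=-3, 2+-4=-2, 2+1=3, 2+6=8
Collecting distinct sums: A + B = {-8, -7, -6, -3, -2, -1, 3, 4, 8}
|A + B| = 9

A + B = {-8, -7, -6, -3, -2, -1, 3, 4, 8}


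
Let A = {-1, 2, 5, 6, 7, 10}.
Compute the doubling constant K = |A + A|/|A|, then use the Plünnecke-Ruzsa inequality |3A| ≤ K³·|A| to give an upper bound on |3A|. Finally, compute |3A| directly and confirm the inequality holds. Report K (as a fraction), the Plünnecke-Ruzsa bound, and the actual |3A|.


|A| = 6.
Step 1: Compute A + A by enumerating all 36 pairs.
A + A = {-2, 1, 4, 5, 6, 7, 8, 9, 10, 11, 12, 13, 14, 15, 16, 17, 20}, so |A + A| = 17.
Step 2: Doubling constant K = |A + A|/|A| = 17/6 = 17/6 ≈ 2.8333.
Step 3: Plünnecke-Ruzsa gives |3A| ≤ K³·|A| = (2.8333)³ · 6 ≈ 136.4722.
Step 4: Compute 3A = A + A + A directly by enumerating all triples (a,b,c) ∈ A³; |3A| = 28.
Step 5: Check 28 ≤ 136.4722? Yes ✓.

K = 17/6, Plünnecke-Ruzsa bound K³|A| ≈ 136.4722, |3A| = 28, inequality holds.


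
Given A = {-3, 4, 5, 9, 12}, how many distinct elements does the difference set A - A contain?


A - A = {a - a' : a, a' ∈ A}; |A| = 5.
Bounds: 2|A|-1 ≤ |A - A| ≤ |A|² - |A| + 1, i.e. 9 ≤ |A - A| ≤ 21.
Note: 0 ∈ A - A always (from a - a). The set is symmetric: if d ∈ A - A then -d ∈ A - A.
Enumerate nonzero differences d = a - a' with a > a' (then include -d):
Positive differences: {1, 3, 4, 5, 7, 8, 12, 15}
Full difference set: {0} ∪ (positive diffs) ∪ (negative diffs).
|A - A| = 1 + 2·8 = 17 (matches direct enumeration: 17).

|A - A| = 17


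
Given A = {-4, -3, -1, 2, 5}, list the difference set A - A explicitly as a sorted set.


A - A = {a - a' : a, a' ∈ A}.
Compute a - a' for each ordered pair (a, a'):
a = -4: -4--4=0, -4--3=-1, -4--1=-3, -4-2=-6, -4-5=-9
a = -3: -3--4=1, -3--3=0, -3--1=-2, -3-2=-5, -3-5=-8
a = -1: -1--4=3, -1--3=2, -1--1=0, -1-2=-3, -1-5=-6
a = 2: 2--4=6, 2--3=5, 2--1=3, 2-2=0, 2-5=-3
a = 5: 5--4=9, 5--3=8, 5--1=6, 5-2=3, 5-5=0
Collecting distinct values (and noting 0 appears from a-a):
A - A = {-9, -8, -6, -5, -3, -2, -1, 0, 1, 2, 3, 5, 6, 8, 9}
|A - A| = 15

A - A = {-9, -8, -6, -5, -3, -2, -1, 0, 1, 2, 3, 5, 6, 8, 9}


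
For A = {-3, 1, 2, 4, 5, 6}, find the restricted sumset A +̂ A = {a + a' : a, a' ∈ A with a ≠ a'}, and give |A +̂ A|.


Restricted sumset: A +̂ A = {a + a' : a ∈ A, a' ∈ A, a ≠ a'}.
Equivalently, take A + A and drop any sum 2a that is achievable ONLY as a + a for a ∈ A (i.e. sums representable only with equal summands).
Enumerate pairs (a, a') with a < a' (symmetric, so each unordered pair gives one sum; this covers all a ≠ a'):
  -3 + 1 = -2
  -3 + 2 = -1
  -3 + 4 = 1
  -3 + 5 = 2
  -3 + 6 = 3
  1 + 2 = 3
  1 + 4 = 5
  1 + 5 = 6
  1 + 6 = 7
  2 + 4 = 6
  2 + 5 = 7
  2 + 6 = 8
  4 + 5 = 9
  4 + 6 = 10
  5 + 6 = 11
Collected distinct sums: {-2, -1, 1, 2, 3, 5, 6, 7, 8, 9, 10, 11}
|A +̂ A| = 12
(Reference bound: |A +̂ A| ≥ 2|A| - 3 for |A| ≥ 2, with |A| = 6 giving ≥ 9.)

|A +̂ A| = 12


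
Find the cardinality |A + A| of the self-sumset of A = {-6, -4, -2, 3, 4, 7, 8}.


A + A = {a + a' : a, a' ∈ A}; |A| = 7.
General bounds: 2|A| - 1 ≤ |A + A| ≤ |A|(|A|+1)/2, i.e. 13 ≤ |A + A| ≤ 28.
Lower bound 2|A|-1 is attained iff A is an arithmetic progression.
Enumerate sums a + a' for a ≤ a' (symmetric, so this suffices):
a = -6: -6+-6=-12, -6+-4=-10, -6+-2=-8, -6+3=-3, -6+4=-2, -6+7=1, -6+8=2
a = -4: -4+-4=-8, -4+-2=-6, -4+3=-1, -4+4=0, -4+7=3, -4+8=4
a = -2: -2+-2=-4, -2+3=1, -2+4=2, -2+7=5, -2+8=6
a = 3: 3+3=6, 3+4=7, 3+7=10, 3+8=11
a = 4: 4+4=8, 4+7=11, 4+8=12
a = 7: 7+7=14, 7+8=15
a = 8: 8+8=16
Distinct sums: {-12, -10, -8, -6, -4, -3, -2, -1, 0, 1, 2, 3, 4, 5, 6, 7, 8, 10, 11, 12, 14, 15, 16}
|A + A| = 23

|A + A| = 23


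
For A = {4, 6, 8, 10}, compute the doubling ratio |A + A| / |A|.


|A| = 4.
Compute A + A by enumerating all 16 pairs.
A + A = {8, 10, 12, 14, 16, 18, 20}, so |A + A| = 7.
K = |A + A| / |A| = 7/4 (already in lowest terms) ≈ 1.7500.
Reference: AP of size 4 gives K = 7/4 ≈ 1.7500; a fully generic set of size 4 gives K ≈ 2.5000.

|A| = 4, |A + A| = 7, K = 7/4.


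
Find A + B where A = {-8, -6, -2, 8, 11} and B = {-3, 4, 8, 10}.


A + B = {a + b : a ∈ A, b ∈ B}.
Enumerate all |A|·|B| = 5·4 = 20 pairs (a, b) and collect distinct sums.
a = -8: -8+-3=-11, -8+4=-4, -8+8=0, -8+10=2
a = -6: -6+-3=-9, -6+4=-2, -6+8=2, -6+10=4
a = -2: -2+-3=-5, -2+4=2, -2+8=6, -2+10=8
a = 8: 8+-3=5, 8+4=12, 8+8=16, 8+10=18
a = 11: 11+-3=8, 11+4=15, 11+8=19, 11+10=21
Collecting distinct sums: A + B = {-11, -9, -5, -4, -2, 0, 2, 4, 5, 6, 8, 12, 15, 16, 18, 19, 21}
|A + B| = 17

A + B = {-11, -9, -5, -4, -2, 0, 2, 4, 5, 6, 8, 12, 15, 16, 18, 19, 21}


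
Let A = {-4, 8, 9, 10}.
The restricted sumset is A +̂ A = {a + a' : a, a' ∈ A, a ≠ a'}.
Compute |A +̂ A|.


Restricted sumset: A +̂ A = {a + a' : a ∈ A, a' ∈ A, a ≠ a'}.
Equivalently, take A + A and drop any sum 2a that is achievable ONLY as a + a for a ∈ A (i.e. sums representable only with equal summands).
Enumerate pairs (a, a') with a < a' (symmetric, so each unordered pair gives one sum; this covers all a ≠ a'):
  -4 + 8 = 4
  -4 + 9 = 5
  -4 + 10 = 6
  8 + 9 = 17
  8 + 10 = 18
  9 + 10 = 19
Collected distinct sums: {4, 5, 6, 17, 18, 19}
|A +̂ A| = 6
(Reference bound: |A +̂ A| ≥ 2|A| - 3 for |A| ≥ 2, with |A| = 4 giving ≥ 5.)

|A +̂ A| = 6


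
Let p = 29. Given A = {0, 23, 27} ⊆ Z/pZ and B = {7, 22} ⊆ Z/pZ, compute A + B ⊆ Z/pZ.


Work in Z/29Z: reduce every sum a + b modulo 29.
Enumerate all 6 pairs:
a = 0: 0+7=7, 0+22=22
a = 23: 23+7=1, 23+22=16
a = 27: 27+7=5, 27+22=20
Distinct residues collected: {1, 5, 7, 16, 20, 22}
|A + B| = 6 (out of 29 total residues).

A + B = {1, 5, 7, 16, 20, 22}


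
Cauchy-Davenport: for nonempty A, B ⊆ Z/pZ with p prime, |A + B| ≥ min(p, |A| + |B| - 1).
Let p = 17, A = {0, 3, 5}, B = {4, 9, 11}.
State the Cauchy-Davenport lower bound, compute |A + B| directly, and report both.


Cauchy-Davenport: |A + B| ≥ min(p, |A| + |B| - 1) for A, B nonempty in Z/pZ.
|A| = 3, |B| = 3, p = 17.
CD lower bound = min(17, 3 + 3 - 1) = min(17, 5) = 5.
Compute A + B mod 17 directly:
a = 0: 0+4=4, 0+9=9, 0+11=11
a = 3: 3+4=7, 3+9=12, 3+11=14
a = 5: 5+4=9, 5+9=14, 5+11=16
A + B = {4, 7, 9, 11, 12, 14, 16}, so |A + B| = 7.
Verify: 7 ≥ 5? Yes ✓.

CD lower bound = 5, actual |A + B| = 7.


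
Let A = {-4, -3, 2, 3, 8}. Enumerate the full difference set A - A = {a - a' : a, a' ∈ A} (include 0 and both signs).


A - A = {a - a' : a, a' ∈ A}.
Compute a - a' for each ordered pair (a, a'):
a = -4: -4--4=0, -4--3=-1, -4-2=-6, -4-3=-7, -4-8=-12
a = -3: -3--4=1, -3--3=0, -3-2=-5, -3-3=-6, -3-8=-11
a = 2: 2--4=6, 2--3=5, 2-2=0, 2-3=-1, 2-8=-6
a = 3: 3--4=7, 3--3=6, 3-2=1, 3-3=0, 3-8=-5
a = 8: 8--4=12, 8--3=11, 8-2=6, 8-3=5, 8-8=0
Collecting distinct values (and noting 0 appears from a-a):
A - A = {-12, -11, -7, -6, -5, -1, 0, 1, 5, 6, 7, 11, 12}
|A - A| = 13

A - A = {-12, -11, -7, -6, -5, -1, 0, 1, 5, 6, 7, 11, 12}


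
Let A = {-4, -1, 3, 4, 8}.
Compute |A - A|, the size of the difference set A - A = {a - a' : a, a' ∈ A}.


A - A = {a - a' : a, a' ∈ A}; |A| = 5.
Bounds: 2|A|-1 ≤ |A - A| ≤ |A|² - |A| + 1, i.e. 9 ≤ |A - A| ≤ 21.
Note: 0 ∈ A - A always (from a - a). The set is symmetric: if d ∈ A - A then -d ∈ A - A.
Enumerate nonzero differences d = a - a' with a > a' (then include -d):
Positive differences: {1, 3, 4, 5, 7, 8, 9, 12}
Full difference set: {0} ∪ (positive diffs) ∪ (negative diffs).
|A - A| = 1 + 2·8 = 17 (matches direct enumeration: 17).

|A - A| = 17


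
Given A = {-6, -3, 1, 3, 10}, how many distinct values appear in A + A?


A + A = {a + a' : a, a' ∈ A}; |A| = 5.
General bounds: 2|A| - 1 ≤ |A + A| ≤ |A|(|A|+1)/2, i.e. 9 ≤ |A + A| ≤ 15.
Lower bound 2|A|-1 is attained iff A is an arithmetic progression.
Enumerate sums a + a' for a ≤ a' (symmetric, so this suffices):
a = -6: -6+-6=-12, -6+-3=-9, -6+1=-5, -6+3=-3, -6+10=4
a = -3: -3+-3=-6, -3+1=-2, -3+3=0, -3+10=7
a = 1: 1+1=2, 1+3=4, 1+10=11
a = 3: 3+3=6, 3+10=13
a = 10: 10+10=20
Distinct sums: {-12, -9, -6, -5, -3, -2, 0, 2, 4, 6, 7, 11, 13, 20}
|A + A| = 14

|A + A| = 14


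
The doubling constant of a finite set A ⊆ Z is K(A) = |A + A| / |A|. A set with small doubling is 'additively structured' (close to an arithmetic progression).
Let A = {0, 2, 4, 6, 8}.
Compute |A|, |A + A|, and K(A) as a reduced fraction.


|A| = 5.
Compute A + A by enumerating all 25 pairs.
A + A = {0, 2, 4, 6, 8, 10, 12, 14, 16}, so |A + A| = 9.
K = |A + A| / |A| = 9/5 (already in lowest terms) ≈ 1.8000.
Reference: AP of size 5 gives K = 9/5 ≈ 1.8000; a fully generic set of size 5 gives K ≈ 3.0000.

|A| = 5, |A + A| = 9, K = 9/5.


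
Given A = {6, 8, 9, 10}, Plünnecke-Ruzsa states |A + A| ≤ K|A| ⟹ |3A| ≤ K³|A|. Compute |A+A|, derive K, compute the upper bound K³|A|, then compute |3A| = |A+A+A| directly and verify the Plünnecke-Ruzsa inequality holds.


|A| = 4.
Step 1: Compute A + A by enumerating all 16 pairs.
A + A = {12, 14, 15, 16, 17, 18, 19, 20}, so |A + A| = 8.
Step 2: Doubling constant K = |A + A|/|A| = 8/4 = 8/4 ≈ 2.0000.
Step 3: Plünnecke-Ruzsa gives |3A| ≤ K³·|A| = (2.0000)³ · 4 ≈ 32.0000.
Step 4: Compute 3A = A + A + A directly by enumerating all triples (a,b,c) ∈ A³; |3A| = 12.
Step 5: Check 12 ≤ 32.0000? Yes ✓.

K = 8/4, Plünnecke-Ruzsa bound K³|A| ≈ 32.0000, |3A| = 12, inequality holds.


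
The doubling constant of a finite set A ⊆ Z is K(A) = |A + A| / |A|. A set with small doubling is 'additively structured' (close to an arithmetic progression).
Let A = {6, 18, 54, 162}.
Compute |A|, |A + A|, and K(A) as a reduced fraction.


|A| = 4.
Compute A + A by enumerating all 16 pairs.
A + A = {12, 24, 36, 60, 72, 108, 168, 180, 216, 324}, so |A + A| = 10.
K = |A + A| / |A| = 10/4 = 5/2 ≈ 2.5000.
Reference: AP of size 4 gives K = 7/4 ≈ 1.7500; a fully generic set of size 4 gives K ≈ 2.5000.

|A| = 4, |A + A| = 10, K = 10/4 = 5/2.


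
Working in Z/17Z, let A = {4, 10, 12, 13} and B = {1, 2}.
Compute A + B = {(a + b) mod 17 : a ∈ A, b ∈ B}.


Work in Z/17Z: reduce every sum a + b modulo 17.
Enumerate all 8 pairs:
a = 4: 4+1=5, 4+2=6
a = 10: 10+1=11, 10+2=12
a = 12: 12+1=13, 12+2=14
a = 13: 13+1=14, 13+2=15
Distinct residues collected: {5, 6, 11, 12, 13, 14, 15}
|A + B| = 7 (out of 17 total residues).

A + B = {5, 6, 11, 12, 13, 14, 15}


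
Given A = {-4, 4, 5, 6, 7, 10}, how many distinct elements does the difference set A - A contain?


A - A = {a - a' : a, a' ∈ A}; |A| = 6.
Bounds: 2|A|-1 ≤ |A - A| ≤ |A|² - |A| + 1, i.e. 11 ≤ |A - A| ≤ 31.
Note: 0 ∈ A - A always (from a - a). The set is symmetric: if d ∈ A - A then -d ∈ A - A.
Enumerate nonzero differences d = a - a' with a > a' (then include -d):
Positive differences: {1, 2, 3, 4, 5, 6, 8, 9, 10, 11, 14}
Full difference set: {0} ∪ (positive diffs) ∪ (negative diffs).
|A - A| = 1 + 2·11 = 23 (matches direct enumeration: 23).

|A - A| = 23


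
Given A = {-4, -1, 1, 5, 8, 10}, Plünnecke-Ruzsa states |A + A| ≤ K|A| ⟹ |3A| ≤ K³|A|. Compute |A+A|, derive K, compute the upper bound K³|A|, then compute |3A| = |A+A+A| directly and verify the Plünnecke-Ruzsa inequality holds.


|A| = 6.
Step 1: Compute A + A by enumerating all 36 pairs.
A + A = {-8, -5, -3, -2, 0, 1, 2, 4, 6, 7, 9, 10, 11, 13, 15, 16, 18, 20}, so |A + A| = 18.
Step 2: Doubling constant K = |A + A|/|A| = 18/6 = 18/6 ≈ 3.0000.
Step 3: Plünnecke-Ruzsa gives |3A| ≤ K³·|A| = (3.0000)³ · 6 ≈ 162.0000.
Step 4: Compute 3A = A + A + A directly by enumerating all triples (a,b,c) ∈ A³; |3A| = 34.
Step 5: Check 34 ≤ 162.0000? Yes ✓.

K = 18/6, Plünnecke-Ruzsa bound K³|A| ≈ 162.0000, |3A| = 34, inequality holds.


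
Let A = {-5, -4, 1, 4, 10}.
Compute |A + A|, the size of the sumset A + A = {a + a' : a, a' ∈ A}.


A + A = {a + a' : a, a' ∈ A}; |A| = 5.
General bounds: 2|A| - 1 ≤ |A + A| ≤ |A|(|A|+1)/2, i.e. 9 ≤ |A + A| ≤ 15.
Lower bound 2|A|-1 is attained iff A is an arithmetic progression.
Enumerate sums a + a' for a ≤ a' (symmetric, so this suffices):
a = -5: -5+-5=-10, -5+-4=-9, -5+1=-4, -5+4=-1, -5+10=5
a = -4: -4+-4=-8, -4+1=-3, -4+4=0, -4+10=6
a = 1: 1+1=2, 1+4=5, 1+10=11
a = 4: 4+4=8, 4+10=14
a = 10: 10+10=20
Distinct sums: {-10, -9, -8, -4, -3, -1, 0, 2, 5, 6, 8, 11, 14, 20}
|A + A| = 14

|A + A| = 14


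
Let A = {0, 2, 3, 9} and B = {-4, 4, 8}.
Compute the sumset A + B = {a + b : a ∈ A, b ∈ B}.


A + B = {a + b : a ∈ A, b ∈ B}.
Enumerate all |A|·|B| = 4·3 = 12 pairs (a, b) and collect distinct sums.
a = 0: 0+-4=-4, 0+4=4, 0+8=8
a = 2: 2+-4=-2, 2+4=6, 2+8=10
a = 3: 3+-4=-1, 3+4=7, 3+8=11
a = 9: 9+-4=5, 9+4=13, 9+8=17
Collecting distinct sums: A + B = {-4, -2, -1, 4, 5, 6, 7, 8, 10, 11, 13, 17}
|A + B| = 12

A + B = {-4, -2, -1, 4, 5, 6, 7, 8, 10, 11, 13, 17}


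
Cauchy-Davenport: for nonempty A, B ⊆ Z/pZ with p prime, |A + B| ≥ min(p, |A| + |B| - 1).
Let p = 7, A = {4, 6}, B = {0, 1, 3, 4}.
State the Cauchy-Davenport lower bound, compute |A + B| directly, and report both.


Cauchy-Davenport: |A + B| ≥ min(p, |A| + |B| - 1) for A, B nonempty in Z/pZ.
|A| = 2, |B| = 4, p = 7.
CD lower bound = min(7, 2 + 4 - 1) = min(7, 5) = 5.
Compute A + B mod 7 directly:
a = 4: 4+0=4, 4+1=5, 4+3=0, 4+4=1
a = 6: 6+0=6, 6+1=0, 6+3=2, 6+4=3
A + B = {0, 1, 2, 3, 4, 5, 6}, so |A + B| = 7.
Verify: 7 ≥ 5? Yes ✓.

CD lower bound = 5, actual |A + B| = 7.


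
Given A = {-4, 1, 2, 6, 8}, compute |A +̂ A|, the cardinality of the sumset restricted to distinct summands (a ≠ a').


Restricted sumset: A +̂ A = {a + a' : a ∈ A, a' ∈ A, a ≠ a'}.
Equivalently, take A + A and drop any sum 2a that is achievable ONLY as a + a for a ∈ A (i.e. sums representable only with equal summands).
Enumerate pairs (a, a') with a < a' (symmetric, so each unordered pair gives one sum; this covers all a ≠ a'):
  -4 + 1 = -3
  -4 + 2 = -2
  -4 + 6 = 2
  -4 + 8 = 4
  1 + 2 = 3
  1 + 6 = 7
  1 + 8 = 9
  2 + 6 = 8
  2 + 8 = 10
  6 + 8 = 14
Collected distinct sums: {-3, -2, 2, 3, 4, 7, 8, 9, 10, 14}
|A +̂ A| = 10
(Reference bound: |A +̂ A| ≥ 2|A| - 3 for |A| ≥ 2, with |A| = 5 giving ≥ 7.)

|A +̂ A| = 10


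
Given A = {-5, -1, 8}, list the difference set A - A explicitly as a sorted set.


A - A = {a - a' : a, a' ∈ A}.
Compute a - a' for each ordered pair (a, a'):
a = -5: -5--5=0, -5--1=-4, -5-8=-13
a = -1: -1--5=4, -1--1=0, -1-8=-9
a = 8: 8--5=13, 8--1=9, 8-8=0
Collecting distinct values (and noting 0 appears from a-a):
A - A = {-13, -9, -4, 0, 4, 9, 13}
|A - A| = 7

A - A = {-13, -9, -4, 0, 4, 9, 13}


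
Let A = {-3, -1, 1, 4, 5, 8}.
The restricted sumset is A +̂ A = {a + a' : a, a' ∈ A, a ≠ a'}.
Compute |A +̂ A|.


Restricted sumset: A +̂ A = {a + a' : a ∈ A, a' ∈ A, a ≠ a'}.
Equivalently, take A + A and drop any sum 2a that is achievable ONLY as a + a for a ∈ A (i.e. sums representable only with equal summands).
Enumerate pairs (a, a') with a < a' (symmetric, so each unordered pair gives one sum; this covers all a ≠ a'):
  -3 + -1 = -4
  -3 + 1 = -2
  -3 + 4 = 1
  -3 + 5 = 2
  -3 + 8 = 5
  -1 + 1 = 0
  -1 + 4 = 3
  -1 + 5 = 4
  -1 + 8 = 7
  1 + 4 = 5
  1 + 5 = 6
  1 + 8 = 9
  4 + 5 = 9
  4 + 8 = 12
  5 + 8 = 13
Collected distinct sums: {-4, -2, 0, 1, 2, 3, 4, 5, 6, 7, 9, 12, 13}
|A +̂ A| = 13
(Reference bound: |A +̂ A| ≥ 2|A| - 3 for |A| ≥ 2, with |A| = 6 giving ≥ 9.)

|A +̂ A| = 13


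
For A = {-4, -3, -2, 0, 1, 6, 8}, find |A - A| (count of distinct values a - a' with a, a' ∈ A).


A - A = {a - a' : a, a' ∈ A}; |A| = 7.
Bounds: 2|A|-1 ≤ |A - A| ≤ |A|² - |A| + 1, i.e. 13 ≤ |A - A| ≤ 43.
Note: 0 ∈ A - A always (from a - a). The set is symmetric: if d ∈ A - A then -d ∈ A - A.
Enumerate nonzero differences d = a - a' with a > a' (then include -d):
Positive differences: {1, 2, 3, 4, 5, 6, 7, 8, 9, 10, 11, 12}
Full difference set: {0} ∪ (positive diffs) ∪ (negative diffs).
|A - A| = 1 + 2·12 = 25 (matches direct enumeration: 25).

|A - A| = 25


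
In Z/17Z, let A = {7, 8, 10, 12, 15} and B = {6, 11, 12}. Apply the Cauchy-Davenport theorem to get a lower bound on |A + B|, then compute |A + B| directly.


Cauchy-Davenport: |A + B| ≥ min(p, |A| + |B| - 1) for A, B nonempty in Z/pZ.
|A| = 5, |B| = 3, p = 17.
CD lower bound = min(17, 5 + 3 - 1) = min(17, 7) = 7.
Compute A + B mod 17 directly:
a = 7: 7+6=13, 7+11=1, 7+12=2
a = 8: 8+6=14, 8+11=2, 8+12=3
a = 10: 10+6=16, 10+11=4, 10+12=5
a = 12: 12+6=1, 12+11=6, 12+12=7
a = 15: 15+6=4, 15+11=9, 15+12=10
A + B = {1, 2, 3, 4, 5, 6, 7, 9, 10, 13, 14, 16}, so |A + B| = 12.
Verify: 12 ≥ 7? Yes ✓.

CD lower bound = 7, actual |A + B| = 12.


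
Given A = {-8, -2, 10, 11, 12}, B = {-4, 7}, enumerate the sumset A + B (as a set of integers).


A + B = {a + b : a ∈ A, b ∈ B}.
Enumerate all |A|·|B| = 5·2 = 10 pairs (a, b) and collect distinct sums.
a = -8: -8+-4=-12, -8+7=-1
a = -2: -2+-4=-6, -2+7=5
a = 10: 10+-4=6, 10+7=17
a = 11: 11+-4=7, 11+7=18
a = 12: 12+-4=8, 12+7=19
Collecting distinct sums: A + B = {-12, -6, -1, 5, 6, 7, 8, 17, 18, 19}
|A + B| = 10

A + B = {-12, -6, -1, 5, 6, 7, 8, 17, 18, 19}


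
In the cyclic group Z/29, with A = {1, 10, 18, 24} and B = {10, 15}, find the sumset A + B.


Work in Z/29Z: reduce every sum a + b modulo 29.
Enumerate all 8 pairs:
a = 1: 1+10=11, 1+15=16
a = 10: 10+10=20, 10+15=25
a = 18: 18+10=28, 18+15=4
a = 24: 24+10=5, 24+15=10
Distinct residues collected: {4, 5, 10, 11, 16, 20, 25, 28}
|A + B| = 8 (out of 29 total residues).

A + B = {4, 5, 10, 11, 16, 20, 25, 28}


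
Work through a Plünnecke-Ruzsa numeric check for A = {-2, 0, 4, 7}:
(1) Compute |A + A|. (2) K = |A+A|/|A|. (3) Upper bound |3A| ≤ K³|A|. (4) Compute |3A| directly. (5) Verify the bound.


|A| = 4.
Step 1: Compute A + A by enumerating all 16 pairs.
A + A = {-4, -2, 0, 2, 4, 5, 7, 8, 11, 14}, so |A + A| = 10.
Step 2: Doubling constant K = |A + A|/|A| = 10/4 = 10/4 ≈ 2.5000.
Step 3: Plünnecke-Ruzsa gives |3A| ≤ K³·|A| = (2.5000)³ · 4 ≈ 62.5000.
Step 4: Compute 3A = A + A + A directly by enumerating all triples (a,b,c) ∈ A³; |3A| = 18.
Step 5: Check 18 ≤ 62.5000? Yes ✓.

K = 10/4, Plünnecke-Ruzsa bound K³|A| ≈ 62.5000, |3A| = 18, inequality holds.


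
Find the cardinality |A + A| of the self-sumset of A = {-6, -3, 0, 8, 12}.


A + A = {a + a' : a, a' ∈ A}; |A| = 5.
General bounds: 2|A| - 1 ≤ |A + A| ≤ |A|(|A|+1)/2, i.e. 9 ≤ |A + A| ≤ 15.
Lower bound 2|A|-1 is attained iff A is an arithmetic progression.
Enumerate sums a + a' for a ≤ a' (symmetric, so this suffices):
a = -6: -6+-6=-12, -6+-3=-9, -6+0=-6, -6+8=2, -6+12=6
a = -3: -3+-3=-6, -3+0=-3, -3+8=5, -3+12=9
a = 0: 0+0=0, 0+8=8, 0+12=12
a = 8: 8+8=16, 8+12=20
a = 12: 12+12=24
Distinct sums: {-12, -9, -6, -3, 0, 2, 5, 6, 8, 9, 12, 16, 20, 24}
|A + A| = 14

|A + A| = 14


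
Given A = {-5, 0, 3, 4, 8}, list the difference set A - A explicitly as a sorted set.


A - A = {a - a' : a, a' ∈ A}.
Compute a - a' for each ordered pair (a, a'):
a = -5: -5--5=0, -5-0=-5, -5-3=-8, -5-4=-9, -5-8=-13
a = 0: 0--5=5, 0-0=0, 0-3=-3, 0-4=-4, 0-8=-8
a = 3: 3--5=8, 3-0=3, 3-3=0, 3-4=-1, 3-8=-5
a = 4: 4--5=9, 4-0=4, 4-3=1, 4-4=0, 4-8=-4
a = 8: 8--5=13, 8-0=8, 8-3=5, 8-4=4, 8-8=0
Collecting distinct values (and noting 0 appears from a-a):
A - A = {-13, -9, -8, -5, -4, -3, -1, 0, 1, 3, 4, 5, 8, 9, 13}
|A - A| = 15

A - A = {-13, -9, -8, -5, -4, -3, -1, 0, 1, 3, 4, 5, 8, 9, 13}


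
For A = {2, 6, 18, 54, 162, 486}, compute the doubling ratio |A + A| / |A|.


|A| = 6.
Compute A + A by enumerating all 36 pairs.
A + A = {4, 8, 12, 20, 24, 36, 56, 60, 72, 108, 164, 168, 180, 216, 324, 488, 492, 504, 540, 648, 972}, so |A + A| = 21.
K = |A + A| / |A| = 21/6 = 7/2 ≈ 3.5000.
Reference: AP of size 6 gives K = 11/6 ≈ 1.8333; a fully generic set of size 6 gives K ≈ 3.5000.

|A| = 6, |A + A| = 21, K = 21/6 = 7/2.


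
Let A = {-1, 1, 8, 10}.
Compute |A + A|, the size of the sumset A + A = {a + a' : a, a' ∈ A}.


A + A = {a + a' : a, a' ∈ A}; |A| = 4.
General bounds: 2|A| - 1 ≤ |A + A| ≤ |A|(|A|+1)/2, i.e. 7 ≤ |A + A| ≤ 10.
Lower bound 2|A|-1 is attained iff A is an arithmetic progression.
Enumerate sums a + a' for a ≤ a' (symmetric, so this suffices):
a = -1: -1+-1=-2, -1+1=0, -1+8=7, -1+10=9
a = 1: 1+1=2, 1+8=9, 1+10=11
a = 8: 8+8=16, 8+10=18
a = 10: 10+10=20
Distinct sums: {-2, 0, 2, 7, 9, 11, 16, 18, 20}
|A + A| = 9

|A + A| = 9


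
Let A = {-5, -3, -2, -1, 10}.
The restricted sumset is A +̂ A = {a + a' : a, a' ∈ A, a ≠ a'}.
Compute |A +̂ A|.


Restricted sumset: A +̂ A = {a + a' : a ∈ A, a' ∈ A, a ≠ a'}.
Equivalently, take A + A and drop any sum 2a that is achievable ONLY as a + a for a ∈ A (i.e. sums representable only with equal summands).
Enumerate pairs (a, a') with a < a' (symmetric, so each unordered pair gives one sum; this covers all a ≠ a'):
  -5 + -3 = -8
  -5 + -2 = -7
  -5 + -1 = -6
  -5 + 10 = 5
  -3 + -2 = -5
  -3 + -1 = -4
  -3 + 10 = 7
  -2 + -1 = -3
  -2 + 10 = 8
  -1 + 10 = 9
Collected distinct sums: {-8, -7, -6, -5, -4, -3, 5, 7, 8, 9}
|A +̂ A| = 10
(Reference bound: |A +̂ A| ≥ 2|A| - 3 for |A| ≥ 2, with |A| = 5 giving ≥ 7.)

|A +̂ A| = 10
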